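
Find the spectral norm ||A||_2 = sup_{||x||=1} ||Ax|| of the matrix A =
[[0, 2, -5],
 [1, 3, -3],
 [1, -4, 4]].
||A||_2 = sqrt((78 + sqrt(5496))/2) ≈ 8.7217 (= sqrt(largest eigenvalue of A^T A))

||A||_2 = sigma_max(A) = sqrt(lambda_max(A^T A)). Form the symmetric matrix M = A^T A =
[[2, -1, 1],
 [-1, 29, -35],
 [1, -35, 50]].
Its characteristic polynomial (trace, sum of principal 2x2 minors, determinant of M give the coefficients) is
  p(λ) = det(λ I - M) = λ^3 - 81λ^2 + 381λ - 441.
By the rational root theorem any rational root is an integer divisor of 441. Testing λ = 3: p(3) = 27 - 729 + 1143 - 441 = 0, so λ = 3 is a root. Dividing out (λ - 3) leaves p(λ) = (λ - 3)(λ^2 - 78λ + 147). For λ^2 - 78λ + 147 the discriminant is 5496. It is nonnegative but not a perfect square, so the roots are real and irrational: λ = (78 ± sqrt(5496))/2 ≈ 76.0675, 1.9325.
So the eigenvalues of A^T A are ≈ 1.9325, 3, 76.0675 (all ≥ 0, as they must be for A^T A). The largest is λ_max = (78 + sqrt(5496))/2 ≈ 76.0675, hence ||A||_2 = sqrt(λ_max) = sqrt((78 + sqrt(5496))/2) ≈ 8.7217.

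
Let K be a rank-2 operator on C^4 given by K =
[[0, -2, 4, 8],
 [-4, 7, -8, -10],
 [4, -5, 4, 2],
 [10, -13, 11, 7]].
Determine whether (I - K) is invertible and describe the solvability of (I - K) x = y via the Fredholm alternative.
(I - K) is invertible (det(I - K) = -208 ≠ 0), so for every y in C^4 the equation (I - K) x = y has a unique solution.

K has rank 2 and factors as K = U V^T = u1 v1^T + u2 v2^T with u1 = (2, -1, -1, -2), v1 = (-2, 2, -1, 1), u2 = (2, -3, 1, 3), v2 = (2, -3, 3, 3) (multiplying out reproduces the displayed K). The nonzero eigenvalues of U V^T coincide with those of the 2 x 2 matrix G = V^T U = [[v1·u1, v1·u2], [v2·u1, v2·u2]] = [[-7, -8], [-2, 25]], and by the Sylvester determinant identity det(I_4 - U V^T) = det(I_2 - V^T U) = det([[8, 8], [2, -24]]) = (8)(-24) - (8)(2) = -208. (Direct check: I - K =
[[1, 2, -4, -8],
 [4, -6, 8, 10],
 [-4, 5, -3, -2],
 [-10, 13, -11, -6]]
has determinant -208.) The finite-dimensional Fredholm alternative says: either (I - K) is invertible, or ker(I - K) ≠ {0} and then range(I - K) = ker((I - K)^*)^⊥, with dim ker(I - K) = dim ker((I - K)^*). Since det(I - K) ≠ 0, 1 is not an eigenvalue of K and ker(I - K) = {0}, so we are in the first case: for every y there is a unique x = (I - K)^(-1) y. (Explicitly, by the Woodbury identity, (I - U V^T)^(-1) = I + U (I_2 - G)^(-1) V^T.)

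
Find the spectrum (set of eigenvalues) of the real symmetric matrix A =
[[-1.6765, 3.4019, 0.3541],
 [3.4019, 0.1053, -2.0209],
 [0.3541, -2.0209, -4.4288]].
sigma(A) ≈ {-6, -3, 3}

A is real symmetric, so its spectrum consists of real eigenvalues. Expanding the characteristic polynomial of the displayed matrix gives
  det(λ I - A) = p(λ) = λ^3 + (6)λ^2 + (-9)λ + (-54).
Solving p(λ) = 0 yields eigenvalues ≈ -6, -3, 3. (A is shown rounded to 4 decimals, so these recover the underlying integer eigenvalues to within that precision.)
Verification: the trace of A = -6 equals the sum of eigenvalues -6, and det(A) ≈ 54.0009 matches the eigenvalue product 54.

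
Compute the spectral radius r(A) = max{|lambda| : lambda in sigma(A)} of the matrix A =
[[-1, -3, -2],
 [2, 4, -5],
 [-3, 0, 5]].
r(A) ≈ 5.5081

The eigenvalues of A are the roots of its characteristic polynomial. With M = A (coefficients from the trace, the sum of principal 2x2 minors, and det A):
  p(λ) = det(λ I - M) = λ^3 - 8λ^2 + 11λ + 59.
No integer candidate from the rational root theorem (±divisors of 59) is a root, so the roots are irrational. The cubic discriminant is Δ = -64191 < 0, so there is one real root and a complex-conjugate pair. p(-2) = -3 and p(-1) = 39 have opposite signs, so a root lies in (-2, -1); Newton's method refines it to λ ≈ -1.9447. Dividing out (λ - (-1.9447)) leaves approximately λ^2 - 9.9447λ + 30.3392. For λ^2 - 9.9447λ + 30.3392 the discriminant is -22.4602. It is negative, so the remaining roots are the complex-conjugate pair λ ≈ 4.9723 ± 2.3696i. Their product equals the constant term, so |λ|^2 ≈ 30.3392 and |λ| ≈ 5.5081.
Thus the eigenvalues (to 4 decimals) are -1.9447 (modulus 1.9447); 4.9723 ± 2.3696i (modulus 5.5081). The spectral radius is the largest modulus: r(A) ≈ 5.5081. (Cross-check: r(A) ≤ ||A||_2 ≈ 8.4274; equality holds whenever A is normal, though it can also hold for some non-normal A.)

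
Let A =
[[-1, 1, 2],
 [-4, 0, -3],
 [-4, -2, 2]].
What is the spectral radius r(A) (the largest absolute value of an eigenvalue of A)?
r(A) ≈ 3.5041

The eigenvalues of A are the roots of its characteristic polynomial. With M = A (coefficients from the trace, the sum of principal 2x2 minors, and det A):
  p(λ) = det(λ I - M) = λ^3 - λ^2 + 4λ - 42.
No integer candidate from the rational root theorem (±divisors of 42) is a root, so the roots are irrational. The cubic discriminant is Δ = -45012 < 0, so there is one real root and a complex-conjugate pair. p(3) = -12 and p(4) = 22 have opposite signs, so a root lies in (3, 4); Newton's method refines it to λ ≈ 3.4205. Dividing out (λ - (3.4205)) leaves approximately λ^2 + 2.4205λ + 12.2791. For λ^2 + 2.4205λ + 12.2791 the discriminant is -43.2576. It is negative, so the remaining roots are the complex-conjugate pair λ ≈ -1.2102 ± 3.2885i. Their product equals the constant term, so |λ|^2 ≈ 12.2791 and |λ| ≈ 3.5041.
Thus the eigenvalues (to 4 decimals) are 3.4205 (modulus 3.4205); -1.2102 ± 3.2885i (modulus 3.5041). The spectral radius is the largest modulus: r(A) ≈ 3.5041. (Cross-check: r(A) ≤ ||A||_2 ≈ 5.8973; equality holds whenever A is normal, though it can also hold for some non-normal A.)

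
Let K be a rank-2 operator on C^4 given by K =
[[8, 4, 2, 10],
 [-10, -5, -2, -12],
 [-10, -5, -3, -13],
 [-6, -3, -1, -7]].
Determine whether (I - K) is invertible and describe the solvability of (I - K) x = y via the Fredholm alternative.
(I - K) is invertible (det(I - K) = 20 ≠ 0), so for every y in C^4 the equation (I - K) x = y has a unique solution.

K has rank 2 and factors as K = U V^T = u1 v1^T + u2 v2^T with u1 = (2, -3, -2, -2), v1 = (2, 1, 0, 2), u2 = (-2, 2, 3, 1), v2 = (-2, -1, -1, -3) (multiplying out reproduces the displayed K). The nonzero eigenvalues of U V^T coincide with those of the 2 x 2 matrix G = V^T U = [[v1·u1, v1·u2], [v2·u1, v2·u2]] = [[-3, 0], [7, -4]], and by the Sylvester determinant identity det(I_4 - U V^T) = det(I_2 - V^T U) = det([[4, 0], [-7, 5]]) = (4)(5) - (0)(-7) = 20. (Direct check: I - K =
[[-7, -4, -2, -10],
 [10, 6, 2, 12],
 [10, 5, 4, 13],
 [6, 3, 1, 8]]
has determinant 20.) The finite-dimensional Fredholm alternative says: either (I - K) is invertible, or ker(I - K) ≠ {0} and then range(I - K) = ker((I - K)^*)^⊥, with dim ker(I - K) = dim ker((I - K)^*). Since det(I - K) ≠ 0, 1 is not an eigenvalue of K and ker(I - K) = {0}, so we are in the first case: for every y there is a unique x = (I - K)^(-1) y. (Explicitly, by the Woodbury identity, (I - U V^T)^(-1) = I + U (I_2 - G)^(-1) V^T.)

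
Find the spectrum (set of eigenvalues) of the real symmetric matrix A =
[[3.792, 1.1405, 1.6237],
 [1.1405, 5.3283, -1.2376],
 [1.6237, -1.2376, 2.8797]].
sigma(A) ≈ {1, 5, 6}

A is real symmetric, so its spectrum consists of real eigenvalues. Expanding the characteristic polynomial of the displayed matrix gives
  det(λ I - A) = p(λ) = λ^3 + (-12)λ^2 + (41)λ + (-30).
Solving p(λ) = 0 yields eigenvalues ≈ 1, 5, 6. (A is shown rounded to 4 decimals, so these recover the underlying integer eigenvalues to within that precision.)
Verification: the trace of A = 12 equals the sum of eigenvalues 12, and det(A) ≈ 29.9991 matches the eigenvalue product 30.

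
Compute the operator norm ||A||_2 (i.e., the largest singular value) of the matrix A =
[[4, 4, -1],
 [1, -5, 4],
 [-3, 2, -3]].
||A||_2 ≈ 8.186 (= sqrt(largest eigenvalue of A^T A))

||A||_2 = sigma_max(A) = sqrt(lambda_max(A^T A)). Form the symmetric matrix M = A^T A =
[[26, 5, 9],
 [5, 45, -30],
 [9, -30, 26]].
Its characteristic polynomial (trace, sum of principal 2x2 minors, determinant of M give the coefficients) is
  p(λ) = det(λ I - M) = λ^3 - 97λ^2 + 2010λ - 25.
No integer candidate from the rational root theorem (±divisors of 25) is a root, so the roots are irrational. The cubic discriminant is Δ = 5527349225 > 0, so there are three distinct real roots. p(0) = -25 and p(1) = 1889 have opposite signs, so a root lies in (0, 1); Newton's method refines it to λ ≈ 0.0124. p(29) = 1077 and p(30) = -25 have opposite signs, so a root lies in (29, 30); Newton's method refines it to λ ≈ 29.9775. p(67) = -25 and p(68) = 2559 have opposite signs, so a root lies in (67, 68); Newton's method refines it to λ ≈ 67.0101. Check (Vieta): the three roots sum to 97, matching tr M = 97.
So the eigenvalues of A^T A are ≈ 0.0124, 29.9775, 67.0101 (all ≥ 0, as they must be for A^T A). The largest is λ_max ≈ 67.0101, hence ||A||_2 = sqrt(λ_max) ≈ 8.186.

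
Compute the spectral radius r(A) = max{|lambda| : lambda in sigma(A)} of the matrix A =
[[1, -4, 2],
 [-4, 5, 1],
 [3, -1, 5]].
r(A) ≈ 7.6936

The eigenvalues of A are the roots of its characteristic polynomial. With M = A (coefficients from the trace, the sum of principal 2x2 minors, and det A):
  p(λ) = det(λ I - M) = λ^3 - 11λ^2 + 14λ + 88.
No integer candidate from the rational root theorem (±divisors of 88) is a root, so the roots are irrational. The cubic discriminant is Δ = 28228 > 0, so there are three distinct real roots. p(-3) = -80 and p(-2) = 8 have opposite signs, so a root lies in (-3, -2); Newton's method refines it to λ ≈ -2.1113. p(5) = 8 and p(6) = -8 have opposite signs, so a root lies in (5, 6); Newton's method refines it to λ ≈ 5.4176. p(7) = -10 and p(8) = 8 have opposite signs, so a root lies in (7, 8); Newton's method refines it to λ ≈ 7.6936. Check (Vieta): the three roots sum to 11, matching tr M = 11.
Thus the eigenvalues (to 4 decimals) are -2.1113 (modulus 2.1113); 5.4176 (modulus 5.4176); 7.6936 (modulus 7.6936). The spectral radius is the largest modulus: r(A) ≈ 7.6936. (Cross-check: r(A) ≤ ||A||_2 ≈ 8.2213; equality holds whenever A is normal, though it can also hold for some non-normal A.)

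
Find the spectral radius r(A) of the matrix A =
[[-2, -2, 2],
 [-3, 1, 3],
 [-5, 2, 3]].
r(A) ≈ 4.41

The eigenvalues of A are the roots of its characteristic polynomial. With M = A (coefficients from the trace, the sum of principal 2x2 minors, and det A):
  p(λ) = det(λ I - M) = λ^3 - 2λ^2 - 7λ - 16.
No integer candidate from the rational root theorem (±divisors of 16) is a root, so the roots are irrational. The cubic discriminant is Δ = -9888 < 0, so there is one real root and a complex-conjugate pair. p(4) = -12 and p(5) = 24 have opposite signs, so a root lies in (4, 5); Newton's method refines it to λ ≈ 4.41. Dividing out (λ - (4.41)) leaves approximately λ^2 + 2.41λ + 3.6281. For λ^2 + 2.41λ + 3.6281 the discriminant is -8.7044. It is negative, so the remaining roots are the complex-conjugate pair λ ≈ -1.205 ± 1.4752i. Their product equals the constant term, so |λ|^2 ≈ 3.6281 and |λ| ≈ 1.9048.
Thus the eigenvalues (to 4 decimals) are 4.41 (modulus 4.41); -1.205 ± 1.4752i (modulus 1.9048). The spectral radius is the largest modulus: r(A) ≈ 4.41. (Cross-check: r(A) ≤ ||A||_2 ≈ 7.8177; equality holds whenever A is normal, though it can also hold for some non-normal A.)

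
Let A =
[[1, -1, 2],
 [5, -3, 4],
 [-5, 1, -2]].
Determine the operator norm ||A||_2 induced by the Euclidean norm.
||A||_2 ≈ 9.0559 (= sqrt(largest eigenvalue of A^T A))

||A||_2 = sigma_max(A) = sqrt(lambda_max(A^T A)). Form the symmetric matrix M = A^T A =
[[51, -21, 32],
 [-21, 11, -16],
 [32, -16, 24]].
Its characteristic polynomial (trace, sum of principal 2x2 minors, determinant of M give the coefficients) is
  p(λ) = det(λ I - M) = λ^3 - 86λ^2 + 328λ - 64.
No integer candidate from the rational root theorem (±divisors of 64) is a root, so the roots are irrational. The cubic discriminant is Δ = 524095744 > 0, so there are three distinct real roots. p(0) = -64 and p(1) = 179 have opposite signs, so a root lies in (0, 1); Newton's method refines it to λ ≈ 0.2062. p(3) = 173 and p(4) = -64 have opposite signs, so a root lies in (3, 4); Newton's method refines it to λ ≈ 3.7837. p(82) = -64 and p(83) = 6493 have opposite signs, so a root lies in (82, 83); Newton's method refines it to λ ≈ 82.01. Check (Vieta): the three roots sum to 86, matching tr M = 86.
So the eigenvalues of A^T A are ≈ 0.2062, 3.7837, 82.01 (all ≥ 0, as they must be for A^T A). The largest is λ_max ≈ 82.01, hence ||A||_2 = sqrt(λ_max) ≈ 9.0559.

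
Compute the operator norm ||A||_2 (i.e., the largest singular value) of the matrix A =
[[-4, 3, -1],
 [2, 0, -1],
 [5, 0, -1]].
||A||_2 ≈ 6.9801 (= sqrt(largest eigenvalue of A^T A))

||A||_2 = sigma_max(A) = sqrt(lambda_max(A^T A)). Form the symmetric matrix M = A^T A =
[[45, -12, -3],
 [-12, 9, -3],
 [-3, -3, 3]].
Its characteristic polynomial (trace, sum of principal 2x2 minors, determinant of M give the coefficients) is
  p(λ) = det(λ I - M) = λ^3 - 57λ^2 + 405λ - 81.
No integer candidate from the rational root theorem (±divisors of 81) is a root, so the roots are irrational. The cubic discriminant is Δ = 240674976 > 0, so there are three distinct real roots. p(0) = -81 and p(1) = 268 have opposite signs, so a root lies in (0, 1); Newton's method refines it to λ ≈ 0.2059. p(8) = 23 and p(9) = -324 have opposite signs, so a root lies in (8, 9); Newton's method refines it to λ ≈ 8.0725. p(48) = -1377 and p(49) = 556 have opposite signs, so a root lies in (48, 49); Newton's method refines it to λ ≈ 48.7216. Check (Vieta): the three roots sum to 57, matching tr M = 57.
So the eigenvalues of A^T A are ≈ 0.2059, 8.0725, 48.7216 (all ≥ 0, as they must be for A^T A). The largest is λ_max ≈ 48.7216, hence ||A||_2 = sqrt(λ_max) ≈ 6.9801.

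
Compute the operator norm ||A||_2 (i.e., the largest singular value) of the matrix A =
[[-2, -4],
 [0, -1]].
||A||_2 = sqrt((21 + sqrt(425))/2) ≈ 4.5616 (= sqrt(largest eigenvalue of A^T A))

||A||_2 = sigma_max(A) = sqrt(lambda_max(A^T A)). Form the symmetric matrix M = A^T A =
[[4, 8],
 [8, 17]].
Its characteristic polynomial (trace, determinant of M give the coefficients) is
  p(λ) = det(λ I - M) = λ^2 - 21λ + 4.
For λ^2 - 21λ + 4 the discriminant is 425. It is nonnegative but not a perfect square, so the roots are real and irrational: λ = (21 ± sqrt(425))/2 ≈ 20.8078, 0.1922.
So the eigenvalues of A^T A are ≈ 0.1922, 20.8078 (all ≥ 0, as they must be for A^T A). The largest is λ_max = (21 + sqrt(425))/2 ≈ 20.8078, hence ||A||_2 = sqrt(λ_max) = sqrt((21 + sqrt(425))/2) ≈ 4.5616.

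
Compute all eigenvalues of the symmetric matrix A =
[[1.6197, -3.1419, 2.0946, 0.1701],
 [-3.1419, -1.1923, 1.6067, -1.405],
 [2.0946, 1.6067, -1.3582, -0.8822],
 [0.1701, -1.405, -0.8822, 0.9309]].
sigma(A) ≈ {-5, -1, 2, 4}

A is real symmetric, so its spectrum consists of real eigenvalues. Expanding the characteristic polynomial of the displayed matrix gives
  det(λ I - A) = p(λ) = λ^4 + (0)λ^3 + (-23)λ^2 + (18)λ + (40).
Solving p(λ) = 0 yields eigenvalues ≈ -5, -1, 2, 4. (A is shown rounded to 4 decimals, so these recover the underlying integer eigenvalues to within that precision.)
Verification: the trace of A = 0 equals the sum of eigenvalues 0, and det(A) ≈ 39.9996 matches the eigenvalue product 40.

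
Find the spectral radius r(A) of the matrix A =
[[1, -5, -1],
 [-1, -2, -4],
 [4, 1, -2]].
r(A) ≈ 5.0886

The eigenvalues of A are the roots of its characteristic polynomial. With M = A (coefficients from the trace, the sum of principal 2x2 minors, and det A):
  p(λ) = det(λ I - M) = λ^3 + 3λ^2 + 3λ - 91.
No integer candidate from the rational root theorem (±divisors of 91) is a root, so the roots are irrational. The cubic discriminant is Δ = -228528 < 0, so there is one real root and a complex-conjugate pair. p(3) = -28 and p(4) = 33 have opposite signs, so a root lies in (3, 4); Newton's method refines it to λ ≈ 3.5144. Dividing out (λ - (3.5144)) leaves approximately λ^2 + 6.5144λ + 25.8938. For λ^2 + 6.5144λ + 25.8938 the discriminant is -61.1383. It is negative, so the remaining roots are the complex-conjugate pair λ ≈ -3.2572 ± 3.9095i. Their product equals the constant term, so |λ|^2 ≈ 25.8938 and |λ| ≈ 5.0886.
Thus the eigenvalues (to 4 decimals) are 3.5144 (modulus 3.5144); -3.2572 ± 3.9095i (modulus 5.0886). The spectral radius is the largest modulus: r(A) ≈ 5.0886. (Cross-check: r(A) ≤ ||A||_2 ≈ 6.1311; equality holds whenever A is normal, though it can also hold for some non-normal A.)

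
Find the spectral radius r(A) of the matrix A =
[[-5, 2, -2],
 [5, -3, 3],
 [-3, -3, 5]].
r(A) ≈ 7.233

The eigenvalues of A are the roots of its characteristic polynomial. With M = A (coefficients from the trace, the sum of principal 2x2 minors, and det A):
  p(λ) = det(λ I - M) = λ^3 + 3λ^2 - 32λ - 10.
No integer candidate from the rational root theorem (±divisors of 10) is a root, so the roots are irrational. The cubic discriminant is Δ = 155948 > 0, so there are three distinct real roots. p(-8) = -74 and p(-7) = 18 have opposite signs, so a root lies in (-8, -7); Newton's method refines it to λ ≈ -7.233. p(-1) = 24 and p(0) = -10 have opposite signs, so a root lies in (-1, 0); Newton's method refines it to λ ≈ -0.3047. p(4) = -26 and p(5) = 30 have opposite signs, so a root lies in (4, 5); Newton's method refines it to λ ≈ 4.5377. Check (Vieta): the three roots sum to -3, matching tr M = -3.
Thus the eigenvalues (to 4 decimals) are -7.233 (modulus 7.233); -0.3047 (modulus 0.3047); 4.5377 (modulus 4.5377). The spectral radius is the largest modulus: r(A) ≈ 7.233. (Cross-check: r(A) ≤ ||A||_2 ≈ 8.7738; equality holds whenever A is normal, though it can also hold for some non-normal A.)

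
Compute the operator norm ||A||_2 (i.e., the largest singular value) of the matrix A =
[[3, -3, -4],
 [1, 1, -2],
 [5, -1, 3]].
||A||_2 ≈ 6.4051 (= sqrt(largest eigenvalue of A^T A))

||A||_2 = sigma_max(A) = sqrt(lambda_max(A^T A)). Form the symmetric matrix M = A^T A =
[[35, -13, 1],
 [-13, 11, 7],
 [1, 7, 29]].
Its characteristic polynomial (trace, sum of principal 2x2 minors, determinant of M give the coefficients) is
  p(λ) = det(λ I - M) = λ^3 - 75λ^2 + 1500λ - 4356.
No integer candidate from the rational root theorem (±divisors of 4356) is a root, so the roots are irrational. The cubic discriminant is Δ = 114082128 > 0, so there are three distinct real roots. p(3) = -504 and p(4) = 508 have opposite signs, so a root lies in (3, 4); Newton's method refines it to λ ≈ 3.4821. p(30) = 144 and p(31) = -140 have opposite signs, so a root lies in (30, 31); Newton's method refines it to λ ≈ 30.4925. p(41) = -10 and p(42) = 432 have opposite signs, so a root lies in (41, 42); Newton's method refines it to λ ≈ 41.0254. Check (Vieta): the three roots sum to 75, matching tr M = 75.
So the eigenvalues of A^T A are ≈ 3.4821, 30.4925, 41.0254 (all ≥ 0, as they must be for A^T A). The largest is λ_max ≈ 41.0254, hence ||A||_2 = sqrt(λ_max) ≈ 6.4051.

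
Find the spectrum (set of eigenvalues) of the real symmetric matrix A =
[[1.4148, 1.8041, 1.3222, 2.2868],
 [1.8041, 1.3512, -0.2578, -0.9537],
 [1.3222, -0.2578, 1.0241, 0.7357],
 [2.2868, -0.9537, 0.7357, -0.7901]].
sigma(A) ≈ {-3, 0, 2, 4}

A is real symmetric, so its spectrum consists of real eigenvalues. Expanding the characteristic polynomial of the displayed matrix gives
  det(λ I - A) = p(λ) = λ^4 + (-3)λ^3 + (-10)λ^2 + (24)λ + (0).
Solving p(λ) = 0 yields eigenvalues ≈ -3, 0, 2, 4. (A is shown rounded to 4 decimals, so these recover the underlying integer eigenvalues to within that precision.)
Verification: the trace of A = 3 equals the sum of eigenvalues 3, and det(A) ≈ -0.0005 matches the eigenvalue product 0.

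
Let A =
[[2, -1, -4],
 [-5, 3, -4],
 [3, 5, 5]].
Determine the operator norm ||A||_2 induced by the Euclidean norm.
||A||_2 ≈ 8.939 (= sqrt(largest eigenvalue of A^T A))

||A||_2 = sigma_max(A) = sqrt(lambda_max(A^T A)). Form the symmetric matrix M = A^T A =
[[38, -2, 27],
 [-2, 35, 17],
 [27, 17, 57]].
Its characteristic polynomial (trace, sum of principal 2x2 minors, determinant of M give the coefficients) is
  p(λ) = det(λ I - M) = λ^3 - 130λ^2 + 4469λ - 37249.
No integer candidate from the rational root theorem (±divisors of 37249) is a root, so the roots are irrational. The cubic discriminant is Δ = 5230905577 > 0, so there are three distinct real roots. p(12) = -613 and p(13) = 1075 have opposite signs, so a root lies in (12, 13); Newton's method refines it to λ ≈ 12.3507. p(37) = 787 and p(38) = -275 have opposite signs, so a root lies in (37, 38); Newton's method refines it to λ ≈ 37.7441. p(79) = -2489 and p(80) = 271 have opposite signs, so a root lies in (79, 80); Newton's method refines it to λ ≈ 79.9052. Check (Vieta): the three roots sum to 130, matching tr M = 130.
So the eigenvalues of A^T A are ≈ 12.3507, 37.7441, 79.9052 (all ≥ 0, as they must be for A^T A). The largest is λ_max ≈ 79.9052, hence ||A||_2 = sqrt(λ_max) ≈ 8.939.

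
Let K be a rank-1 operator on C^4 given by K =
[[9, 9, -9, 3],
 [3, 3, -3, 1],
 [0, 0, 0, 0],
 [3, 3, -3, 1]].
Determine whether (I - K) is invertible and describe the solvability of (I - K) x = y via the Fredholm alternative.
(I - K) is invertible (det(I - K) = -12 ≠ 0), so for every y in C^4 the equation (I - K) x = y has a unique solution.

K has rank 1, so it is an outer product K = u v^T: every row of K is a multiple of one row vector. Reading off the entries, u = (3, 1, 0, 1) and v = (3, 3, -3, 1) (row i of K equals u_i·v^T). A rank-one matrix u v^T satisfies K u = u (v·u) and kills the (3)-dimensional subspace v^⊥, so its characteristic polynomial is lambda^3 (lambda - v·u) with v·u = tr K = 13. Hence the eigenvalues of I - K are 1 (multiplicity 3) and 1 - (13) = -12, so det(I - K) = -12. (Direct check: I - K =
[[-8, -9, 9, -3],
 [-3, -2, 3, -1],
 [0, 0, 1, 0],
 [-3, -3, 3, 0]]
has determinant -12.) The finite-dimensional Fredholm alternative says: either (I - K) is invertible, or ker(I - K) ≠ {0} and then range(I - K) = ker((I - K)^*)^⊥, with dim ker(I - K) = dim ker((I - K)^*). Since det(I - K) ≠ 0, 1 is not an eigenvalue of K and ker(I - K) = {0}, so we are in the first case: for every y there is a unique x = (I - K)^(-1) y. Explicitly, by the Sherman–Morrison formula, (I - u v^T)^(-1) = I + u v^T/(1 - v·u), i.e. (I - K)^(-1) = I + K/(-12).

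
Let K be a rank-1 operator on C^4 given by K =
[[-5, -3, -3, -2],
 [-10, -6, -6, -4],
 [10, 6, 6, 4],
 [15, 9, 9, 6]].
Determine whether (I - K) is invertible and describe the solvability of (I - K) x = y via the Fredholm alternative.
(I - K) is singular (det(I - K) = 0, i.e. 1 ∈ sigma(K)). (I - K) x = y is solvable iff y ⊥ ker((I - K)^*) = span{(-5, -3, -3, -2)}, i.e. iff -5y_1 - 3y_2 - 3y_3 - 2y_4 = 0. When solvable, the solutions are x = y + c·(1, 2, -2, -3), c arbitrary (ker(I - K) = span{(1, 2, -2, -3)}, dimension 1).

K has rank 1, so it is an outer product K = u v^T: every row of K is a multiple of one row vector. Reading off the entries, u = (1, 2, -2, -3) and v = (-5, -3, -3, -2) (row i of K equals u_i·v^T). A rank-one matrix u v^T satisfies K u = u (v·u) and kills the (3)-dimensional subspace v^⊥, so its characteristic polynomial is lambda^3 (lambda - v·u) with v·u = tr K = 1. Hence the eigenvalues of I - K are 1 (multiplicity 3) and 1 - (1) = 0, so det(I - K) = 0. (Direct check: I - K =
[[6, 3, 3, 2],
 [10, 7, 6, 4],
 [-10, -6, -5, -4],
 [-15, -9, -9, -5]]
has determinant 0.) So 1 is an eigenvalue of K and (I - K) is not invertible. The finite-dimensional Fredholm alternative says: either (I - K) is invertible, or ker(I - K) ≠ {0} and then range(I - K) = ker((I - K)^*)^⊥, with dim ker(I - K) = dim ker((I - K)^*). We are in the second case, so we need both kernels. Kernel of I - K: (I - K) u = u - u (v·u) = u - u = 0, so ker(I - K) = span{u} = span{(1, 2, -2, -3)} (it is exactly 1-dimensional because rank(I - K) = 3). Kernel of the adjoint: K is real, so (I - K)^* = I - K^T = I - v u^T, and (I - v u^T) v = v - v (u·v) = 0; hence ker((I - K)^*) = span{v} = span{(-5, -3, -3, -2)}. Therefore (I - K) x = y is solvable iff <y, v> = 0, i.e. iff -5y_1 - 3y_2 - 3y_3 - 2y_4 = 0. When this holds, K y = u (v·y) = 0, so (I - K) y = y and x = y is a particular solution; the full solution set is the line x = y + c·u = y + c·(1, 2, -2, -3), c ∈ C.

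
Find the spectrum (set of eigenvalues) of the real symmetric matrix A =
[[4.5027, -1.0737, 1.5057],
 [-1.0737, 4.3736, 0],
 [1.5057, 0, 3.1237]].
sigma(A) ≈ {2, 4, 6}

A is real symmetric, so its spectrum consists of real eigenvalues. Expanding the characteristic polynomial of the displayed matrix gives
  det(λ I - A) = p(λ) = λ^3 + (-12)λ^2 + (44)λ + (-48).
Solving p(λ) = 0 yields eigenvalues ≈ 2, 4, 6. (A is shown rounded to 4 decimals, so these recover the underlying integer eigenvalues to within that precision.)
Verification: the trace of A = 12 equals the sum of eigenvalues 12, and det(A) ≈ 47.9997 matches the eigenvalue product 48.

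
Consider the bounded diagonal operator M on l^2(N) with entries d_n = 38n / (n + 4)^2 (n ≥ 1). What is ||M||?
||M|| = 19/8 (attained at n = 4)

For M diagonal, ||M|| = sup_n |d_n|. Treat f(x) = 38x / (x + 4)^2 for real x > 0. By the quotient rule, f'(x) = 38(4 - x)/(x + 4)^3, which is positive for x < 4 and negative for x > 4. So f has a unique maximum at x = 4, and since 4 is a positive integer, the supremum over n ≥ 1 is attained at n = 4: d_4 = 38·4/(4 + 4)^2 = 38·4/64 = 19/8. Hence ||M|| = 19/8.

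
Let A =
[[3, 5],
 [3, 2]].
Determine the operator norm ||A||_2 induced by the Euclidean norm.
||A||_2 = sqrt((47 + sqrt(1885))/2) ≈ 6.7237 (= sqrt(largest eigenvalue of A^T A))

||A||_2 = sigma_max(A) = sqrt(lambda_max(A^T A)). Form the symmetric matrix M = A^T A =
[[18, 21],
 [21, 29]].
Its characteristic polynomial (trace, determinant of M give the coefficients) is
  p(λ) = det(λ I - M) = λ^2 - 47λ + 81.
For λ^2 - 47λ + 81 the discriminant is 1885. It is nonnegative but not a perfect square, so the roots are real and irrational: λ = (47 ± sqrt(1885))/2 ≈ 45.2083, 1.7917.
So the eigenvalues of A^T A are ≈ 1.7917, 45.2083 (all ≥ 0, as they must be for A^T A). The largest is λ_max = (47 + sqrt(1885))/2 ≈ 45.2083, hence ||A||_2 = sqrt(λ_max) = sqrt((47 + sqrt(1885))/2) ≈ 6.7237.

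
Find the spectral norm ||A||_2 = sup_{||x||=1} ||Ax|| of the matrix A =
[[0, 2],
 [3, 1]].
||A||_2 = sqrt((14 + sqrt(52))/2) ≈ 3.2566 (= sqrt(largest eigenvalue of A^T A))

||A||_2 = sigma_max(A) = sqrt(lambda_max(A^T A)). Form the symmetric matrix M = A^T A =
[[9, 3],
 [3, 5]].
Its characteristic polynomial (trace, determinant of M give the coefficients) is
  p(λ) = det(λ I - M) = λ^2 - 14λ + 36.
For λ^2 - 14λ + 36 the discriminant is 52. It is nonnegative but not a perfect square, so the roots are real and irrational: λ = (14 ± sqrt(52))/2 ≈ 10.6056, 3.3944.
So the eigenvalues of A^T A are ≈ 3.3944, 10.6056 (all ≥ 0, as they must be for A^T A). The largest is λ_max = (14 + sqrt(52))/2 ≈ 10.6056, hence ||A||_2 = sqrt(λ_max) = sqrt((14 + sqrt(52))/2) ≈ 3.2566.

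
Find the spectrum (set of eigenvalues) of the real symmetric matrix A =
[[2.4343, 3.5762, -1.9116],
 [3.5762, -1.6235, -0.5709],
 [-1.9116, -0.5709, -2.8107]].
sigma(A) ≈ {-4, -3, 5}

A is real symmetric, so its spectrum consists of real eigenvalues. Expanding the characteristic polynomial of the displayed matrix gives
  det(λ I - A) = p(λ) = λ^3 + (2)λ^2 + (-23)λ + (-60).
Solving p(λ) = 0 yields eigenvalues ≈ -4, -3, 5. (A is shown rounded to 4 decimals, so these recover the underlying integer eigenvalues to within that precision.)
Verification: the trace of A = -2 equals the sum of eigenvalues -2, and det(A) ≈ 59.9996 matches the eigenvalue product 60.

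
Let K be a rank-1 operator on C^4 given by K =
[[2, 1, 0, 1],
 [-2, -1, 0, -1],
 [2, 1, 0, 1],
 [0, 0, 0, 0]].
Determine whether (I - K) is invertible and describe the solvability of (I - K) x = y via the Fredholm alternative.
(I - K) is singular (det(I - K) = 0, i.e. 1 ∈ sigma(K)). (I - K) x = y is solvable iff y ⊥ ker((I - K)^*) = span{(2, 1, 0, 1)}, i.e. iff 2y_1 + y_2 + y_4 = 0. When solvable, the solutions are x = y + c·(1, -1, 1, 0), c arbitrary (ker(I - K) = span{(1, -1, 1, 0)}, dimension 1).

K has rank 1, so it is an outer product K = u v^T: every row of K is a multiple of one row vector. Reading off the entries, u = (1, -1, 1, 0) and v = (2, 1, 0, 1) (row i of K equals u_i·v^T). A rank-one matrix u v^T satisfies K u = u (v·u) and kills the (3)-dimensional subspace v^⊥, so its characteristic polynomial is lambda^3 (lambda - v·u) with v·u = tr K = 1. Hence the eigenvalues of I - K are 1 (multiplicity 3) and 1 - (1) = 0, so det(I - K) = 0. (Direct check: I - K =
[[-1, -1, 0, -1],
 [2, 2, 0, 1],
 [-2, -1, 1, -1],
 [0, 0, 0, 1]]
has determinant 0.) So 1 is an eigenvalue of K and (I - K) is not invertible. The finite-dimensional Fredholm alternative says: either (I - K) is invertible, or ker(I - K) ≠ {0} and then range(I - K) = ker((I - K)^*)^⊥, with dim ker(I - K) = dim ker((I - K)^*). We are in the second case, so we need both kernels. Kernel of I - K: (I - K) u = u - u (v·u) = u - u = 0, so ker(I - K) = span{u} = span{(1, -1, 1, 0)} (it is exactly 1-dimensional because rank(I - K) = 3). Kernel of the adjoint: K is real, so (I - K)^* = I - K^T = I - v u^T, and (I - v u^T) v = v - v (u·v) = 0; hence ker((I - K)^*) = span{v} = span{(2, 1, 0, 1)}. Therefore (I - K) x = y is solvable iff <y, v> = 0, i.e. iff 2y_1 + y_2 + y_4 = 0. When this holds, K y = u (v·y) = 0, so (I - K) y = y and x = y is a particular solution; the full solution set is the line x = y + c·u = y + c·(1, -1, 1, 0), c ∈ C.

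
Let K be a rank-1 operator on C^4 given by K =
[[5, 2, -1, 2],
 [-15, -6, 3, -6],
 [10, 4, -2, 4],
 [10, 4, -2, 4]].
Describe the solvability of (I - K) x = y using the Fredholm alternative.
(I - K) is singular (det(I - K) = 0, i.e. 1 ∈ sigma(K)). (I - K) x = y is solvable iff y ⊥ ker((I - K)^*) = span{(5, 2, -1, 2)}, i.e. iff 5y_1 + 2y_2 - y_3 + 2y_4 = 0. When solvable, the solutions are x = y + c·(1, -3, 2, 2), c arbitrary (ker(I - K) = span{(1, -3, 2, 2)}, dimension 1).

K has rank 1, so it is an outer product K = u v^T: every row of K is a multiple of one row vector. Reading off the entries, u = (1, -3, 2, 2) and v = (5, 2, -1, 2) (row i of K equals u_i·v^T). A rank-one matrix u v^T satisfies K u = u (v·u) and kills the (3)-dimensional subspace v^⊥, so its characteristic polynomial is lambda^3 (lambda - v·u) with v·u = tr K = 1. Hence the eigenvalues of I - K are 1 (multiplicity 3) and 1 - (1) = 0, so det(I - K) = 0. (Direct check: I - K =
[[-4, -2, 1, -2],
 [15, 7, -3, 6],
 [-10, -4, 3, -4],
 [-10, -4, 2, -3]]
has determinant 0.) So 1 is an eigenvalue of K and (I - K) is not invertible. The finite-dimensional Fredholm alternative says: either (I - K) is invertible, or ker(I - K) ≠ {0} and then range(I - K) = ker((I - K)^*)^⊥, with dim ker(I - K) = dim ker((I - K)^*). We are in the second case, so we need both kernels. Kernel of I - K: (I - K) u = u - u (v·u) = u - u = 0, so ker(I - K) = span{u} = span{(1, -3, 2, 2)} (it is exactly 1-dimensional because rank(I - K) = 3). Kernel of the adjoint: K is real, so (I - K)^* = I - K^T = I - v u^T, and (I - v u^T) v = v - v (u·v) = 0; hence ker((I - K)^*) = span{v} = span{(5, 2, -1, 2)}. Therefore (I - K) x = y is solvable iff <y, v> = 0, i.e. iff 5y_1 + 2y_2 - y_3 + 2y_4 = 0. When this holds, K y = u (v·y) = 0, so (I - K) y = y and x = y is a particular solution; the full solution set is the line x = y + c·u = y + c·(1, -3, 2, 2), c ∈ C.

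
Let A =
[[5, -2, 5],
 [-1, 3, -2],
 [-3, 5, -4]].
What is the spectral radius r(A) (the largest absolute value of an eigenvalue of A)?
r(A) ≈ 2.5747

The eigenvalues of A are the roots of its characteristic polynomial. With M = A (coefficients from the trace, the sum of principal 2x2 minors, and det A):
  p(λ) = det(λ I - M) = λ^3 - 4λ^2 + 6λ - 6.
No integer candidate from the rational root theorem (±divisors of 6) is a root, so the roots are irrational. The cubic discriminant is Δ = -204 < 0, so there is one real root and a complex-conjugate pair. p(2) = -2 and p(3) = 3 have opposite signs, so a root lies in (2, 3); Newton's method refines it to λ ≈ 2.5747. Dividing out (λ - (2.5747)) leaves approximately λ^2 - 1.4253λ + 2.3303. For λ^2 - 1.4253λ + 2.3303 the discriminant is -7.29. It is negative, so the remaining roots are the complex-conjugate pair λ ≈ 0.7126 ± 1.35i. Their product equals the constant term, so |λ|^2 ≈ 2.3303 and |λ| ≈ 1.5265.
Thus the eigenvalues (to 4 decimals) are 2.5747 (modulus 2.5747); 0.7126 ± 1.35i (modulus 1.5265). The spectral radius is the largest modulus: r(A) ≈ 2.5747. (Cross-check: r(A) ≤ ||A||_2 ≈ 10.4246; equality holds whenever A is normal, though it can also hold for some non-normal A.)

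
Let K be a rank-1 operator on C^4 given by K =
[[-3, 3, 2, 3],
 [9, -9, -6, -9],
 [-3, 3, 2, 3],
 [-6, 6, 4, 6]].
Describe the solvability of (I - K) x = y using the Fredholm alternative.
(I - K) is invertible (det(I - K) = 5 ≠ 0), so for every y in C^4 the equation (I - K) x = y has a unique solution.

K has rank 1, so it is an outer product K = u v^T: every row of K is a multiple of one row vector. Reading off the entries, u = (-1, 3, -1, -2) and v = (3, -3, -2, -3) (row i of K equals u_i·v^T). A rank-one matrix u v^T satisfies K u = u (v·u) and kills the (3)-dimensional subspace v^⊥, so its characteristic polynomial is lambda^3 (lambda - v·u) with v·u = tr K = -4. Hence the eigenvalues of I - K are 1 (multiplicity 3) and 1 - (-4) = 5, so det(I - K) = 5. (Direct check: I - K =
[[4, -3, -2, -3],
 [-9, 10, 6, 9],
 [3, -3, -1, -3],
 [6, -6, -4, -5]]
has determinant 5.) The finite-dimensional Fredholm alternative says: either (I - K) is invertible, or ker(I - K) ≠ {0} and then range(I - K) = ker((I - K)^*)^⊥, with dim ker(I - K) = dim ker((I - K)^*). Since det(I - K) ≠ 0, 1 is not an eigenvalue of K and ker(I - K) = {0}, so we are in the first case: for every y there is a unique x = (I - K)^(-1) y. Explicitly, by the Sherman–Morrison formula, (I - u v^T)^(-1) = I + u v^T/(1 - v·u), i.e. (I - K)^(-1) = I + K/(5).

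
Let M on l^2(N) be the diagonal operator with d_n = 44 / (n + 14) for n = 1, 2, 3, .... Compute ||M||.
||M|| = 44/15 (attained at n = 1)

For M diagonal, ||M|| = sup_n |d_n| = sup_n 44/(n + 14). This is positive and strictly decreasing in n, so the supremum is attained at n = 1: d_1 = 44/(1 + 14) = 44/15. Hence ||M|| = 44/15.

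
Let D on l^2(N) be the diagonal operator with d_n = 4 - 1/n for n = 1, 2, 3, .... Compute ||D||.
||D|| = 4

For a diagonal operator on l^2 with entries d_n, ||D|| = sup_n |d_n|. Here d_1 = 3, d_2 = 7/2, ..., and d_n = 4 - 1/n increases monotonically toward 4. All terms lie in [3, 4), so |d_n| = d_n and the supremum is the limit 4, which is not attained by any individual d_n. Hence ||D|| = 4.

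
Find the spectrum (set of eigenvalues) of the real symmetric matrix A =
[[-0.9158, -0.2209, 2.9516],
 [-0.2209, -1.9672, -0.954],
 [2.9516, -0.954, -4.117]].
sigma(A) ≈ {-6, -2, 1}

A is real symmetric, so its spectrum consists of real eigenvalues. Expanding the characteristic polynomial of the displayed matrix gives
  det(λ I - A) = p(λ) = λ^3 + (7)λ^2 + (4)λ + (-12).
Solving p(λ) = 0 yields eigenvalues ≈ -6, -2, 1. (A is shown rounded to 4 decimals, so these recover the underlying integer eigenvalues to within that precision.)
Verification: the trace of A = -7 equals the sum of eigenvalues -7, and det(A) ≈ 11.9995 matches the eigenvalue product 12.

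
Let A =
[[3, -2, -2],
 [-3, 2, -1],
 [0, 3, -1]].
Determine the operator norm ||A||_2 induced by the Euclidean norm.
||A||_2 ≈ 5.4409 (= sqrt(largest eigenvalue of A^T A))

||A||_2 = sigma_max(A) = sqrt(lambda_max(A^T A)). Form the symmetric matrix M = A^T A =
[[18, -12, -3],
 [-12, 17, -1],
 [-3, -1, 6]].
Its characteristic polynomial (trace, sum of principal 2x2 minors, determinant of M give the coefficients) is
  p(λ) = det(λ I - M) = λ^3 - 41λ^2 + 362λ - 729.
No integer candidate from the rational root theorem (±divisors of 729) is a root, so the roots are irrational. The cubic discriminant is Δ = 9967433 > 0, so there are three distinct real roots. p(2) = -161 and p(3) = 15 have opposite signs, so a root lies in (2, 3); Newton's method refines it to λ ≈ 2.8975. p(8) = 55 and p(9) = -63 have opposite signs, so a root lies in (8, 9); Newton's method refines it to λ ≈ 8.4989. p(29) = -323 and p(30) = 231 have opposite signs, so a root lies in (29, 30); Newton's method refines it to λ ≈ 29.6036. Check (Vieta): the three roots sum to 41, matching tr M = 41.
So the eigenvalues of A^T A are ≈ 2.8975, 8.4989, 29.6036 (all ≥ 0, as they must be for A^T A). The largest is λ_max ≈ 29.6036, hence ||A||_2 = sqrt(λ_max) ≈ 5.4409.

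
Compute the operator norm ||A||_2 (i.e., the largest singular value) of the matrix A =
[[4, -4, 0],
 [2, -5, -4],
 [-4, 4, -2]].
||A||_2 ≈ 9.5427 (= sqrt(largest eigenvalue of A^T A))

||A||_2 = sigma_max(A) = sqrt(lambda_max(A^T A)). Form the symmetric matrix M = A^T A =
[[36, -42, 0],
 [-42, 57, 12],
 [0, 12, 20]].
Its characteristic polynomial (trace, sum of principal 2x2 minors, determinant of M give the coefficients) is
  p(λ) = det(λ I - M) = λ^3 - 113λ^2 + 2004λ - 576.
No integer candidate from the rational root theorem (±divisors of 576) is a root, so the roots are irrational. The cubic discriminant is Δ = 18102585744 > 0, so there are three distinct real roots. p(0) = -576 and p(1) = 1316 have opposite signs, so a root lies in (0, 1); Newton's method refines it to λ ≈ 0.2922. p(21) = 936 and p(22) = -532 have opposite signs, so a root lies in (21, 22); Newton's method refines it to λ ≈ 21.6451. p(91) = -394 and p(92) = 6048 have opposite signs, so a root lies in (91, 92); Newton's method refines it to λ ≈ 91.0626. Check (Vieta): the three roots sum to 113, matching tr M = 113.
So the eigenvalues of A^T A are ≈ 0.2922, 21.6451, 91.0626 (all ≥ 0, as they must be for A^T A). The largest is λ_max ≈ 91.0626, hence ||A||_2 = sqrt(λ_max) ≈ 9.5427.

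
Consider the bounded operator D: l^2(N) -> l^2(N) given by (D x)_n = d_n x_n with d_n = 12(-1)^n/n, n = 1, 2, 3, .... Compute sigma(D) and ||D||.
sigma(D) = {12(-1)^n/n : n ≥ 1} ∪ {0}; ||D|| = 12

A bounded diagonal operator on l^2 with diagonal entries d_n has spectrum equal to the closure of {d_n : n ≥ 1}: every d_n is an eigenvalue (with eigenvector e_n), so {d_n} ⊂ sigma(D); the spectrum is closed, so its closure is too; and for lambda not in the closure, (D - lambda I) has bounded inverse (the diagonal entries 1/(d_n - lambda) are bounded). For our sequence d_n = 12(-1)^n/n, n = 1, 2, 3, ...:
  - {d_n} = {12(-1)^n/n : n ≥ 1}; the only limit point is 0
  - closure = {12(-1)^n/n : n ≥ 1} ∪ {0}
For the norm: a diagonal operator has ||D|| = sup_n |d_n|. Here |d_n| = 12/n is decreasing, so sup_n |d_n| = |d_1| = 12. So ||D|| = 12.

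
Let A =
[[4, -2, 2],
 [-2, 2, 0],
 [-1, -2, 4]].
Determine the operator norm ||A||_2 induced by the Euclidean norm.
||A||_2 ≈ 5.918 (= sqrt(largest eigenvalue of A^T A))

||A||_2 = sigma_max(A) = sqrt(lambda_max(A^T A)). Form the symmetric matrix M = A^T A =
[[21, -10, 4],
 [-10, 12, -12],
 [4, -12, 20]].
Its characteristic polynomial (trace, sum of principal 2x2 minors, determinant of M give the coefficients) is
  p(λ) = det(λ I - M) = λ^3 - 53λ^2 + 652λ - 784.
No integer candidate from the rational root theorem (±divisors of 784) is a root, so the roots are irrational. The cubic discriminant is Δ = 89626192 > 0, so there are three distinct real roots. p(1) = -184 and p(2) = 316 have opposite signs, so a root lies in (1, 2); Newton's method refines it to λ ≈ 1.346. p(16) = 176 and p(17) = -104 have opposite signs, so a root lies in (16, 17); Newton's method refines it to λ ≈ 16.6314. p(35) = -14 and p(36) = 656 have opposite signs, so a root lies in (35, 36); Newton's method refines it to λ ≈ 35.0226. Check (Vieta): the three roots sum to 53, matching tr M = 53.
So the eigenvalues of A^T A are ≈ 1.346, 16.6314, 35.0226 (all ≥ 0, as they must be for A^T A). The largest is λ_max ≈ 35.0226, hence ||A||_2 = sqrt(λ_max) ≈ 5.918.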